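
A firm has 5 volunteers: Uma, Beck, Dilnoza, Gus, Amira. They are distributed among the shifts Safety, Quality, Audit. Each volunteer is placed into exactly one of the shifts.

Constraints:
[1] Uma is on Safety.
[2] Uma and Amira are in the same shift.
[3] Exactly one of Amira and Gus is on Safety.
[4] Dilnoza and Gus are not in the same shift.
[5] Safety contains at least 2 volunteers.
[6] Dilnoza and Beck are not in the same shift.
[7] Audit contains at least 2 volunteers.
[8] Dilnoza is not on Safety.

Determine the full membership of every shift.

Safety = {Amira, Uma}; Quality = {Dilnoza}; Audit = {Beck, Gus}

From (1): Uma ∈ Safety.
From (8): Dilnoza ∉ Safety.
(2): Amira matches Uma: Amira ∈ Safety.
(3) (exactly one): Gus ∉ Safety.
Suppose Beck ∈ Safety: no assignment then satisfies all the clues, so Beck ∉ Safety.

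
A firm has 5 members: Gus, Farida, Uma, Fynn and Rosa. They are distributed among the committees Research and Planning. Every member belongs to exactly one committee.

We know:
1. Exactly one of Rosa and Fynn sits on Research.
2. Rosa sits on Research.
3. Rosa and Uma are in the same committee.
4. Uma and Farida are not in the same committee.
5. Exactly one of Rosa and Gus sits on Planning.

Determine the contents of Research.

From (2): Rosa ∈ Research.
(1) (exactly one): Fynn ∉ Research.
(3): Uma matches Rosa: Uma ∈ Research.
(4): Farida ∉ Research.
(5) (exactly one): Gus ∈ Planning.
Only one committee left: Farida ∈ Planning.
Only one committee left: Fynn ∈ Planning.

Research = {Rosa, Uma}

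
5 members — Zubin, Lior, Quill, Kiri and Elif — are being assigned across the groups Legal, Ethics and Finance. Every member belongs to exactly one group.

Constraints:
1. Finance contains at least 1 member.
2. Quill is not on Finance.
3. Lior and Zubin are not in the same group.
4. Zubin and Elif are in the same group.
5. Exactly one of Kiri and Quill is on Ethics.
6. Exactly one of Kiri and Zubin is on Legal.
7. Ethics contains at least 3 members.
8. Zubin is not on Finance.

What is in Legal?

Legal = {Kiri}

From (2): Quill ∉ Finance.
From (8): Zubin ∉ Finance.
(4): Elif matches Zubin: Elif ∉ Finance.
Suppose Zubin ∈ Legal: no assignment then satisfies all the clues, so Zubin ∉ Legal.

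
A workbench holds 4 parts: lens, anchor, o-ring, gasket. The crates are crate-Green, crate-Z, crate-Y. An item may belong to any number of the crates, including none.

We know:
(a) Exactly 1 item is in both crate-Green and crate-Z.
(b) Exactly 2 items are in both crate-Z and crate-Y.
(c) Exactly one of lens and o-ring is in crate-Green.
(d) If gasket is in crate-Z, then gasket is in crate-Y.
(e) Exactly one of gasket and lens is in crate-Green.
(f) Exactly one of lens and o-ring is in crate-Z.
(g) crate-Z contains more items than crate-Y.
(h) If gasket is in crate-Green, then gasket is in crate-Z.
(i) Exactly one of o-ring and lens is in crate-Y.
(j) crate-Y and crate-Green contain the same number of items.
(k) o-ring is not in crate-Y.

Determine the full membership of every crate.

crate-Green = {gasket, o-ring}; crate-Z = {anchor, gasket, lens}; crate-Y = {gasket, lens}

From (k): o-ring ∉ crate-Y.
(i) (exactly one): lens ∈ crate-Y.
Suppose lens ∈ crate-Green: no assignment then satisfies all the clues, so lens ∉ crate-Green.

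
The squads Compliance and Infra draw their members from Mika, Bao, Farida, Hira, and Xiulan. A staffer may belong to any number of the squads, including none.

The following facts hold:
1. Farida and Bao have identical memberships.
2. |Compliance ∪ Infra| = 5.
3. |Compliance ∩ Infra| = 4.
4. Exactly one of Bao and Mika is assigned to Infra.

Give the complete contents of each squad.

Compliance = {Bao, Farida, Hira, Mika, Xiulan}; Infra = {Bao, Farida, Hira, Xiulan}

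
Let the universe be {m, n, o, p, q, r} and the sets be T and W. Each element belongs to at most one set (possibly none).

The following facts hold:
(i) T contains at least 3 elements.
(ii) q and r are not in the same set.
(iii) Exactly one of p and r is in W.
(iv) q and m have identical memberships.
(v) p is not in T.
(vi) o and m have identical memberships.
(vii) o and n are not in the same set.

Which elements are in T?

T = {m, o, q}

From (v): p ∉ T.
Suppose m ∉ T: no assignment then satisfies all the clues, so m ∈ T.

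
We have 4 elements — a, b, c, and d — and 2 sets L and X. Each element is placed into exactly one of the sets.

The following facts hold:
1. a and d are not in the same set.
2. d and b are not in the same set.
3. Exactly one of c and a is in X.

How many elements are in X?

2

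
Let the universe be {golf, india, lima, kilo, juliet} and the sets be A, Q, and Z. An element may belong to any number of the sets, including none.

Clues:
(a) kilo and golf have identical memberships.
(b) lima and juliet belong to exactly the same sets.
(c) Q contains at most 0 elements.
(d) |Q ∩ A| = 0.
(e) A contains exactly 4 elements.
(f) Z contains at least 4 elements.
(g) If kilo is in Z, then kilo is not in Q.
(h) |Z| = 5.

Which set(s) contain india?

india: Z

(c): Q already has 0, so the rest are out.
(h): only 5 candidates remain for Z, so all are in.
Suppose india ∈ A: no assignment then satisfies all the clues, so india ∉ A.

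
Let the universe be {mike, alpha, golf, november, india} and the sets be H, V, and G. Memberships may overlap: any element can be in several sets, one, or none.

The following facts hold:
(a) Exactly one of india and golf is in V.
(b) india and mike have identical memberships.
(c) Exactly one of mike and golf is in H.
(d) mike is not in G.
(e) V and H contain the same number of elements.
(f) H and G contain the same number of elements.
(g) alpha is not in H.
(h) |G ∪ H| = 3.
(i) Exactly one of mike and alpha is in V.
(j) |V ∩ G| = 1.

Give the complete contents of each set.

From (d): mike ∉ G.
From (g): alpha ∉ H.
(b): india matches mike: india ∉ G.
Suppose mike ∈ H: no assignment then satisfies all the clues, so mike ∉ H.

H = {golf, november}; V = {alpha, golf}; G = {alpha, november}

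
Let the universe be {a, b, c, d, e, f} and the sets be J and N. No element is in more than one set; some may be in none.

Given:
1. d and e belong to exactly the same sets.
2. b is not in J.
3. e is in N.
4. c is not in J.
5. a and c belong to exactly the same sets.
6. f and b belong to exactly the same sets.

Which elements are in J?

J = {}

From (2): b ∉ J.
From (3): e ∈ N.
From (4): c ∉ J.
(1): d matches e: d ∉ J.
(1): d matches e: d ∈ N.
(5): a matches c: a ∉ J.
(6): f matches b: f ∉ J.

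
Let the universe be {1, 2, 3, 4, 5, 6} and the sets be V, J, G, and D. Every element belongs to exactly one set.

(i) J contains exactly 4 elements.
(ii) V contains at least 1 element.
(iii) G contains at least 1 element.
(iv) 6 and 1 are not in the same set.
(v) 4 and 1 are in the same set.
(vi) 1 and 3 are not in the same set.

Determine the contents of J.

J = {1, 2, 4, 5}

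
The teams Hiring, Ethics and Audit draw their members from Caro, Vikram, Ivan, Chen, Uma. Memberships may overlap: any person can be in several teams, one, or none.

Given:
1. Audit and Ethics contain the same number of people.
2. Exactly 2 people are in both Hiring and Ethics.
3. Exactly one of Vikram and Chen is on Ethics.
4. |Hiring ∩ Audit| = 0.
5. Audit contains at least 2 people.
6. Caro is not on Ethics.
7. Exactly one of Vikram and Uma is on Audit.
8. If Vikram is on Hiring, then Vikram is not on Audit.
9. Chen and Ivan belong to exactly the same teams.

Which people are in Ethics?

Ethics = {Chen, Ivan}

From (6): Caro ∉ Ethics.
Suppose Vikram ∈ Ethics: no assignment then satisfies all the clues, so Vikram ∉ Ethics.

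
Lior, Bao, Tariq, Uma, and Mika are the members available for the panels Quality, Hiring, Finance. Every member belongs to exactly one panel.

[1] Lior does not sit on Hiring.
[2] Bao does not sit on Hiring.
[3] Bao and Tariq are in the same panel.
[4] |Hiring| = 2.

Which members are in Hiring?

Hiring = {Mika, Uma}

From (1): Lior ∉ Hiring.
From (2): Bao ∉ Hiring.
(3): Tariq matches Bao: Tariq ∉ Hiring.
(4): only 2 candidates remain for Hiring, so all are in.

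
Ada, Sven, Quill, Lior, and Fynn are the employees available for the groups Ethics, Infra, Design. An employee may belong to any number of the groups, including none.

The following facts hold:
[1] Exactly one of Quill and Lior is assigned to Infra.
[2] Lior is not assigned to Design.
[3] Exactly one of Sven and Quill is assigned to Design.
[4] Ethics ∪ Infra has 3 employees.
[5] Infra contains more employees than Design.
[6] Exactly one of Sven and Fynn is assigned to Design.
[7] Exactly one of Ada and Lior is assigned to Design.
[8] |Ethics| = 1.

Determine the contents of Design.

Design = {Ada, Sven}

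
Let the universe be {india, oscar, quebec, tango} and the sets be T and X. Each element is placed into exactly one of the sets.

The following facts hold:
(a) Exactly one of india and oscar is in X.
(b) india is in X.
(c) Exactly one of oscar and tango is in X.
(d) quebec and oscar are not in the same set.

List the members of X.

From (b): india ∈ X.
(a) (exactly one): oscar ∉ X.
(c) (exactly one): tango ∈ X.
Only one set left: oscar ∈ T.
(d): quebec ∉ T.
Only one set left: quebec ∈ X.

X = {india, quebec, tango}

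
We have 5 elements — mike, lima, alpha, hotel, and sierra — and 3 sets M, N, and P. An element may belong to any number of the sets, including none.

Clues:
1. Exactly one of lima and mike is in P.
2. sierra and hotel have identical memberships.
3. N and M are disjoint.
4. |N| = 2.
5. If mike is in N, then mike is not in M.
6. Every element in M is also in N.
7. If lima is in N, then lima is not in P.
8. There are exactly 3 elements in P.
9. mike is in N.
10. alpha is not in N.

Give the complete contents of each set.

M = {}; N = {lima, mike}; P = {hotel, mike, sierra}

From (9): mike ∈ N.
From (10): alpha ∉ N.
(3) (disjoint): mike ∉ M.
(6) contrapositive: alpha ∉ M.
Suppose mike ∉ P: no assignment then satisfies all the clues, so mike ∈ P.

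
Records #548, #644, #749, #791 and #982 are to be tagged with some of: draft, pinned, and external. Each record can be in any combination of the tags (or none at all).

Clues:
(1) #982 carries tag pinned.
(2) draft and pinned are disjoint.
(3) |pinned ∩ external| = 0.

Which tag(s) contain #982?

#982: pinned

From (1): #982 ∈ pinned.
(2) (disjoint): #982 ∉ draft.
Suppose #982 ∈ external: no assignment then satisfies all the clues, so #982 ∉ external.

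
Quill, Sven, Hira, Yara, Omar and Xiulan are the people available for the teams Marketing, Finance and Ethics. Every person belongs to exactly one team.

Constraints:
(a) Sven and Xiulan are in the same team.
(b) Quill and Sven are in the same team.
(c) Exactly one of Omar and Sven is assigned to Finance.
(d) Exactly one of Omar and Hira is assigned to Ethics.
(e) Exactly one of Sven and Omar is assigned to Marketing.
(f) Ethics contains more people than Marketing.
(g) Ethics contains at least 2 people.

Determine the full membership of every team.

Marketing = {Omar}; Finance = {Quill, Sven, Xiulan}; Ethics = {Hira, Yara}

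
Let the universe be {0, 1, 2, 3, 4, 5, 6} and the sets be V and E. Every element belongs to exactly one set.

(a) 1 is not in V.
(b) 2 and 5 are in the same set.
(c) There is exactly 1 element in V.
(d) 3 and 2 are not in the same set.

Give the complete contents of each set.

V = {3}; E = {0, 1, 2, 4, 5, 6}

From (a): 1 ∉ V.
Only one set left: 1 ∈ E.
Suppose 0 ∈ V: no assignment then satisfies all the clues, so 0 ∉ V.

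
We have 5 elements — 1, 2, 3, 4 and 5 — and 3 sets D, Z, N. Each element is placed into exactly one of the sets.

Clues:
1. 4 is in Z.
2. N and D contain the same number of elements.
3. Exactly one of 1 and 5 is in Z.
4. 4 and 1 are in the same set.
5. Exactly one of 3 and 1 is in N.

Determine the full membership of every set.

D = {5}; Z = {1, 2, 4}; N = {3}

From (1): 4 ∈ Z.
(4): 1 matches 4: 1 ∉ D.
(4): 1 matches 4: 1 ∈ Z.
(5) (exactly one): 3 ∈ N.
(3) (exactly one): 5 ∉ Z.
Suppose 2 ∈ D: no assignment then satisfies all the clues, so 2 ∉ D.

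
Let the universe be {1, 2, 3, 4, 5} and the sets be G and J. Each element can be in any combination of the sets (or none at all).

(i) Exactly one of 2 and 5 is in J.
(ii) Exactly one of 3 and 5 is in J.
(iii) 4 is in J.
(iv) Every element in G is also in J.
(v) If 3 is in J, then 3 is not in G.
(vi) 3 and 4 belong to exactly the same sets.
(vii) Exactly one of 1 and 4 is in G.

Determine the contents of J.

J = {1, 2, 3, 4}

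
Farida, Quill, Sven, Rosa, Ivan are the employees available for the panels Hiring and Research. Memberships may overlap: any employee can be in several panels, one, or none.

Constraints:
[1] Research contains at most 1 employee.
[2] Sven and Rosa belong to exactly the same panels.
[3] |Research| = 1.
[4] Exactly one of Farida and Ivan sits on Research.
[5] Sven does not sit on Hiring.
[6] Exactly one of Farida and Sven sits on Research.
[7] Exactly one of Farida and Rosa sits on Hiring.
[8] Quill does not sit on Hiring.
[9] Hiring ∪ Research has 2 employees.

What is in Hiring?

Hiring = {Farida, Ivan}

From (5): Sven ∉ Hiring.
From (8): Quill ∉ Hiring.
(2): Rosa matches Sven: Rosa ∉ Hiring.
(7) (exactly one): Farida ∈ Hiring.
Suppose Ivan ∉ Hiring: no assignment then satisfies all the clues, so Ivan ∈ Hiring.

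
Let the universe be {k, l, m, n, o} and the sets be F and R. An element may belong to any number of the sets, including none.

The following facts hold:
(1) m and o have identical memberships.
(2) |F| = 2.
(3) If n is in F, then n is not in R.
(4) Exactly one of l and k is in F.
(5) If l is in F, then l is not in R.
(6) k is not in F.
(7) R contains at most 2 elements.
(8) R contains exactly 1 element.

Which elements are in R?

From (6): k ∉ F.
(4) (exactly one): l ∈ F.
(5): l ∉ R.
Suppose k ∉ R: no assignment then satisfies all the clues, so k ∈ R.

R = {k}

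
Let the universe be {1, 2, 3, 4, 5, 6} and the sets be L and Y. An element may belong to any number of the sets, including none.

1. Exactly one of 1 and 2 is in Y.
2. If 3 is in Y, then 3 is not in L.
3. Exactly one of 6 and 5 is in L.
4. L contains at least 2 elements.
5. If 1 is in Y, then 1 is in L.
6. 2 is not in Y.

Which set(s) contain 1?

1: L, Y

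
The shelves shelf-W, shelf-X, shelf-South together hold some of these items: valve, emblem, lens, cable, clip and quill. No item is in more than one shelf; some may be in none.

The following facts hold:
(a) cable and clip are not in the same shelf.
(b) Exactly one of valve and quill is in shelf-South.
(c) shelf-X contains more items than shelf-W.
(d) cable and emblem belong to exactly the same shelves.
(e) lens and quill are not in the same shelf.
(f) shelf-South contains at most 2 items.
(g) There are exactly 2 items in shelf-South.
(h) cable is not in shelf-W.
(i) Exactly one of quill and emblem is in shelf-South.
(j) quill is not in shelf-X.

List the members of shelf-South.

From (h): cable ∉ shelf-W.
From (j): quill ∉ shelf-X.
(d): emblem matches cable: emblem ∉ shelf-W.
Suppose valve ∈ shelf-South: no assignment then satisfies all the clues, so valve ∉ shelf-South.

shelf-South = {clip, quill}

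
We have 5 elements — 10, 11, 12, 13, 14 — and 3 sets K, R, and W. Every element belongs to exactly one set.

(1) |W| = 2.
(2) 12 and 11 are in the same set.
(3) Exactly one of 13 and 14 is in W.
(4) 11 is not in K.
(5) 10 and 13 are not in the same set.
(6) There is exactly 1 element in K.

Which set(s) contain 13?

From (4): 11 ∉ K.
(2): 12 matches 11: 12 ∉ K.
Suppose 13 ∉ K: no assignment then satisfies all the clues, so 13 ∈ K.

13: K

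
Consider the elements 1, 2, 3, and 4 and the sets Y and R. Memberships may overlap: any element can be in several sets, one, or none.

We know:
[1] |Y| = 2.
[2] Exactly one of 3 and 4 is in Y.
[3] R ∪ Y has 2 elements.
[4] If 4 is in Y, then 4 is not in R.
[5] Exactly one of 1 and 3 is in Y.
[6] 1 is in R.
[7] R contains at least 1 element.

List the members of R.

R = {1}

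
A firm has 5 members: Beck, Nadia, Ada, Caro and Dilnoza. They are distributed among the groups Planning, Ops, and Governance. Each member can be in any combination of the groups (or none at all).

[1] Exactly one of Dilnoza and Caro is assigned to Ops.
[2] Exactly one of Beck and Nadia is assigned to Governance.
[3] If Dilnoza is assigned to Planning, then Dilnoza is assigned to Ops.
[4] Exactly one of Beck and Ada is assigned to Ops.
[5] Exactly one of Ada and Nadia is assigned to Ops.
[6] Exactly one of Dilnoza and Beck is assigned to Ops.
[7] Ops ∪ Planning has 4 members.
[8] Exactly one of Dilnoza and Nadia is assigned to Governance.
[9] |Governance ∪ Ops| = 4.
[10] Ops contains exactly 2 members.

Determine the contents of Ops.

Ops = {Ada, Dilnoza}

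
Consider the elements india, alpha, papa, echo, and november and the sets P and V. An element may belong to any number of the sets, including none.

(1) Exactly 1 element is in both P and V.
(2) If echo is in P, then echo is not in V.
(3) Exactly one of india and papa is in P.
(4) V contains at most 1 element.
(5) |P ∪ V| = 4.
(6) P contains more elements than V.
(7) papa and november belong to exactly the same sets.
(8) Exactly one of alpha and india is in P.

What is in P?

P = {alpha, echo, november, papa}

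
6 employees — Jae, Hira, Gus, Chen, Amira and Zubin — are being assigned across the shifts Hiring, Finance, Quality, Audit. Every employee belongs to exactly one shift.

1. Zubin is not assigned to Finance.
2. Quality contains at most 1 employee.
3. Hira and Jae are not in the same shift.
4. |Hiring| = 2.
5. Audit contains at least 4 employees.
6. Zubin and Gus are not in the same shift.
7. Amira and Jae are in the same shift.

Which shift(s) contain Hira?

From (1): Zubin ∉ Finance.
Suppose Hira ∉ Hiring: no assignment then satisfies all the clues, so Hira ∈ Hiring.

Hira: Hiring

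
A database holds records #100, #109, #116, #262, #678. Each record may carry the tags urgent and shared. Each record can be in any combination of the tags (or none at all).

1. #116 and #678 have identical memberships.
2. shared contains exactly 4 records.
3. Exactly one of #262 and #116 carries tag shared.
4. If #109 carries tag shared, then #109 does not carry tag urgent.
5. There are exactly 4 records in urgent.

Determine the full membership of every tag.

urgent = {#100, #116, #262, #678}; shared = {#100, #109, #116, #678}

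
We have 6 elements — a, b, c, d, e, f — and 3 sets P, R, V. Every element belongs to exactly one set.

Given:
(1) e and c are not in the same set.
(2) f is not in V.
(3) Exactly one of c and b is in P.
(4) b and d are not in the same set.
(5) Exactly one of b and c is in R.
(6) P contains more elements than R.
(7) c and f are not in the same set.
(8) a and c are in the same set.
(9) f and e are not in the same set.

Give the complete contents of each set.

P = {a, c, d}; R = {b, f}; V = {e}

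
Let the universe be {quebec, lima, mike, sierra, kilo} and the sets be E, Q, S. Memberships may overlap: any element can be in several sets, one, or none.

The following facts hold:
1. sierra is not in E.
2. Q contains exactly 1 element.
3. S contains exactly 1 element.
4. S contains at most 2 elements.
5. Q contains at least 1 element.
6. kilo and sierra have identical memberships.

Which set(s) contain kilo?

kilo: none

From (1): sierra ∉ E.
(6): kilo matches sierra: kilo ∉ E.
Suppose kilo ∈ Q: no assignment then satisfies all the clues, so kilo ∉ Q.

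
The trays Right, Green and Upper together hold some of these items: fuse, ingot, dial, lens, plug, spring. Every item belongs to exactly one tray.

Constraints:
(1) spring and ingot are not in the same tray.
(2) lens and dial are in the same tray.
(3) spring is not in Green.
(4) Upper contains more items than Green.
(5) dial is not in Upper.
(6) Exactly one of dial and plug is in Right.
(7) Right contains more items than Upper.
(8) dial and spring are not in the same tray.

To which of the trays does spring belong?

spring: Upper

From (3): spring ∉ Green.
From (5): dial ∉ Upper.
(2): lens matches dial: lens ∉ Upper.
Suppose spring ∈ Right: no assignment then satisfies all the clues, so spring ∉ Right.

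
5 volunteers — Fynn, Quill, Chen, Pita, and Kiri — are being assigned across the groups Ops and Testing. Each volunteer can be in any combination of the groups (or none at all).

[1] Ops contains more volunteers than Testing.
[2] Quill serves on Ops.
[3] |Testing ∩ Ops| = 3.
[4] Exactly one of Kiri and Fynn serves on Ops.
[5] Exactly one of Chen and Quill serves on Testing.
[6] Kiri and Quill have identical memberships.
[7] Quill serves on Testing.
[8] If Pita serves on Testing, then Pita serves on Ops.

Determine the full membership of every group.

Ops = {Chen, Kiri, Pita, Quill}; Testing = {Kiri, Pita, Quill}

From (2): Quill ∈ Ops.
From (7): Quill ∈ Testing.
(5) (exactly one): Chen ∉ Testing.
(6): Kiri matches Quill: Kiri ∈ Ops.
(6): Kiri matches Quill: Kiri ∈ Testing.
(4) (exactly one): Fynn ∉ Ops.
Suppose Fynn ∈ Testing: no assignment then satisfies all the clues, so Fynn ∉ Testing.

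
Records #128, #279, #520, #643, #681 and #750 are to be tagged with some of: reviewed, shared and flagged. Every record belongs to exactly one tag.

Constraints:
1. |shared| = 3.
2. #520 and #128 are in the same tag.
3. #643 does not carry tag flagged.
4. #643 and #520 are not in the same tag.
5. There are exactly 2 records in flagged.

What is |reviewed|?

From (3): #643 ∉ flagged.
Suppose #128 ∈ reviewed: no assignment then satisfies all the clues, so #128 ∉ reviewed.

1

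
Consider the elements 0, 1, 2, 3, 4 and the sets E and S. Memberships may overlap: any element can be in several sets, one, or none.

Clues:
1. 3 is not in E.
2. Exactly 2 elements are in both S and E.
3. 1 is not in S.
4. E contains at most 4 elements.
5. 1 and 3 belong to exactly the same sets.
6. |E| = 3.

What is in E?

From (1): 3 ∉ E.
From (3): 1 ∉ S.
(5): 1 matches 3: 1 ∉ E.
(5): 3 matches 1: 3 ∉ S.
(6): only 3 candidates remain for E, so all are in.

E = {0, 2, 4}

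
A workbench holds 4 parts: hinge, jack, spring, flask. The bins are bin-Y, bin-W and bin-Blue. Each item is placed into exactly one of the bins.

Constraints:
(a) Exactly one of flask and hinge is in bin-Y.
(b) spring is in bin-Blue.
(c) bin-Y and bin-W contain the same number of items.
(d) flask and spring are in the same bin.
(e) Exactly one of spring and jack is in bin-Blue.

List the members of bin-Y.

From (b): spring ∈ bin-Blue.
(d): flask matches spring: flask ∉ bin-Y.
(d): flask matches spring: flask ∉ bin-W.
(d): flask matches spring: flask ∈ bin-Blue.
(e) (exactly one): jack ∉ bin-Blue.
(a) (exactly one): hinge ∈ bin-Y.
Suppose jack ∈ bin-Y: no assignment then satisfies all the clues, so jack ∉ bin-Y.

bin-Y = {hinge}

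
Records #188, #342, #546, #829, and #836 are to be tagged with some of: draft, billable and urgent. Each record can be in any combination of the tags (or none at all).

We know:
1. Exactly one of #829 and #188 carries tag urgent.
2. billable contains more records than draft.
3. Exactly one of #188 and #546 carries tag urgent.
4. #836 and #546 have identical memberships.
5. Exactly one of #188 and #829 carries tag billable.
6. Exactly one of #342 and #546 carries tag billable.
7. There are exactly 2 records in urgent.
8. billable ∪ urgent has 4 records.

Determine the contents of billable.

billable = {#188, #546, #836}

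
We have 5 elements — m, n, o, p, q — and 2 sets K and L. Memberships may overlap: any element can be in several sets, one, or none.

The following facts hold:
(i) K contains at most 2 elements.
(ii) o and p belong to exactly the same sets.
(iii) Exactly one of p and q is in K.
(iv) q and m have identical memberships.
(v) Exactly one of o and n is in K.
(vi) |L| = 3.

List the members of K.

K = {o, p}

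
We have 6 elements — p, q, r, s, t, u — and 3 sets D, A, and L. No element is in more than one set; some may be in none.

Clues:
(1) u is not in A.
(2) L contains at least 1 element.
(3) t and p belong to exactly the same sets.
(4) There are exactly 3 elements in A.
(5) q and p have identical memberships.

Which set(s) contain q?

q: A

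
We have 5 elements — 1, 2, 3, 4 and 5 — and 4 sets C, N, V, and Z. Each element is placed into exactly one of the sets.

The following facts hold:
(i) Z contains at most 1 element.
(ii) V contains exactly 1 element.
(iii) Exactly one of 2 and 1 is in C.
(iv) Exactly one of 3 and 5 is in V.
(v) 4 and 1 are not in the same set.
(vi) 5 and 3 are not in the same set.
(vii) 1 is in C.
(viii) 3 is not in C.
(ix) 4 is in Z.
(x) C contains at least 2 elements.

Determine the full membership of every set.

From (vii): 1 ∈ C.
From (viii): 3 ∉ C.
From (ix): 4 ∈ Z.
(i): Z already has 1, so the rest are out.
(iii) (exactly one): 2 ∉ C.
(x): only 2 candidates remain for C, so all are in.
(iv) (exactly one): 3 ∈ V.
(ii): V already has 1, so the rest are out.
Only one set left: 2 ∈ N.

C = {1, 5}; N = {2}; V = {3}; Z = {4}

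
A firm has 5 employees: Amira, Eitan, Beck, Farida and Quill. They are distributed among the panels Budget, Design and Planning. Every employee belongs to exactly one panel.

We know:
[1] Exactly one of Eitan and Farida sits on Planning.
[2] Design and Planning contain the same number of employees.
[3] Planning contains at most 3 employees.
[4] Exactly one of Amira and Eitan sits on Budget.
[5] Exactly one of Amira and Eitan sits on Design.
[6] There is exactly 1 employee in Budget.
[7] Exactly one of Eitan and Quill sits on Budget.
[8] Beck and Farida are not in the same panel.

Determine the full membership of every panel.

Budget = {Eitan}; Design = {Amira, Beck}; Planning = {Farida, Quill}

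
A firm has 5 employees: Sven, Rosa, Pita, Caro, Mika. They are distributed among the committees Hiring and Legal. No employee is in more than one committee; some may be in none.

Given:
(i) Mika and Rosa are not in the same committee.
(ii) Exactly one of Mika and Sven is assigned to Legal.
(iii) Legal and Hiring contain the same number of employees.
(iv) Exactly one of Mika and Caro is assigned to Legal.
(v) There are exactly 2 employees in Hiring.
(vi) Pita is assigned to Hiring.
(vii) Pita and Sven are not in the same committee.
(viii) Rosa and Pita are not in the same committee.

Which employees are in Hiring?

Hiring = {Mika, Pita}

From (vi): Pita ∈ Hiring.
(vii): Sven ∉ Hiring.
(viii): Rosa ∉ Hiring.
Suppose Caro ∈ Hiring: no assignment then satisfies all the clues, so Caro ∉ Hiring.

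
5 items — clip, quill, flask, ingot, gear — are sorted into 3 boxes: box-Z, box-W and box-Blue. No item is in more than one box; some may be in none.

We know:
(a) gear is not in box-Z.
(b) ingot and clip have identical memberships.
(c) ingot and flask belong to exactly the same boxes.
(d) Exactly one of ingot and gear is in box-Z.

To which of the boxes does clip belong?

clip: box-Z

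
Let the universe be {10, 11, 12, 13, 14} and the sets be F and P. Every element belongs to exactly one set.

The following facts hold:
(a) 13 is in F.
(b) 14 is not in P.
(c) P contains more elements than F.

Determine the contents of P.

P = {10, 11, 12}

From (a): 13 ∈ F.
From (b): 14 ∉ P.
Only one set left: 14 ∈ F.
Suppose 10 ∉ P: no assignment then satisfies all the clues, so 10 ∈ P.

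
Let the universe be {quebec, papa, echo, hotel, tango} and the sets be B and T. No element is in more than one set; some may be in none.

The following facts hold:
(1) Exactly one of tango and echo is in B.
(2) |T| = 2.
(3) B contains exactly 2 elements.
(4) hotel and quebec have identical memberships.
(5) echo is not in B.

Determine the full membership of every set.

B = {papa, tango}; T = {hotel, quebec}

From (5): echo ∉ B.
(1) (exactly one): tango ∈ B.
Suppose quebec ∈ B: no assignment then satisfies all the clues, so quebec ∉ B.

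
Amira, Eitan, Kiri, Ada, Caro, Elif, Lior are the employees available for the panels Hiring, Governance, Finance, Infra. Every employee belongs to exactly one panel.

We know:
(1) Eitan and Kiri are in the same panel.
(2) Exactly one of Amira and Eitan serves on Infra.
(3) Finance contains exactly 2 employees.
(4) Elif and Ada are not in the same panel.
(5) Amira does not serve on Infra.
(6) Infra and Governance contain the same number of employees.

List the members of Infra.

Infra = {Eitan, Kiri}

From (5): Amira ∉ Infra.
(2) (exactly one): Eitan ∈ Infra.
(1): Kiri matches Eitan: Kiri ∉ Hiring.
(1): Kiri matches Eitan: Kiri ∉ Governance.
(1): Kiri matches Eitan: Kiri ∉ Finance.
(1): Kiri matches Eitan: Kiri ∈ Infra.
Suppose Ada ∈ Infra: no assignment then satisfies all the clues, so Ada ∉ Infra.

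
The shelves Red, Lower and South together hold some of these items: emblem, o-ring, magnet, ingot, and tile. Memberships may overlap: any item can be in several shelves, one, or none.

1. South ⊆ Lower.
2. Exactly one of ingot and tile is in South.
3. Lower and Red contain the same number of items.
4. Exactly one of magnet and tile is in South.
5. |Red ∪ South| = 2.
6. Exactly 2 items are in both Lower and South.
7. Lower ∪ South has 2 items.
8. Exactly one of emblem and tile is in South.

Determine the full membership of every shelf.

Red = {o-ring, tile}; Lower = {o-ring, tile}; South = {o-ring, tile}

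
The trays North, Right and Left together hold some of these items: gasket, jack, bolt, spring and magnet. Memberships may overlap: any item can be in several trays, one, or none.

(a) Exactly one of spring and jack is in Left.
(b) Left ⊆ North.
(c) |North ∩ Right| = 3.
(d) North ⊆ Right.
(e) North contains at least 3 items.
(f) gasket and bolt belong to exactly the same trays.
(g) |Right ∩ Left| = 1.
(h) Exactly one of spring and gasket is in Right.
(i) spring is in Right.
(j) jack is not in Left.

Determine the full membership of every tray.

From (i): spring ∈ Right.
From (j): jack ∉ Left.
(a) (exactly one): spring ∈ Left.
(b) with spring ∈ Left: spring ∈ North.
(h) (exactly one): gasket ∉ Right.
(d) contrapositive: gasket ∉ North.
(f): bolt matches gasket: bolt ∉ North.
(f): bolt matches gasket: bolt ∉ Right.
(b) contrapositive: gasket ∉ Left.
(b) contrapositive: bolt ∉ Left.
(e): only 3 candidates remain for North, so all are in.
Suppose magnet ∈ Left: no assignment then satisfies all the clues, so magnet ∉ Left.

North = {jack, magnet, spring}; Right = {jack, magnet, spring}; Left = {spring}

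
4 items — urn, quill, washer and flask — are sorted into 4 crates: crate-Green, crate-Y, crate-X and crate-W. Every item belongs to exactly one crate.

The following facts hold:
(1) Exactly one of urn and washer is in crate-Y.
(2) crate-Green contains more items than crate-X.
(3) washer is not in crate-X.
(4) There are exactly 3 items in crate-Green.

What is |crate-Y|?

1

From (3): washer ∉ crate-X.
Suppose urn ∈ crate-X: no assignment then satisfies all the clues, so urn ∉ crate-X.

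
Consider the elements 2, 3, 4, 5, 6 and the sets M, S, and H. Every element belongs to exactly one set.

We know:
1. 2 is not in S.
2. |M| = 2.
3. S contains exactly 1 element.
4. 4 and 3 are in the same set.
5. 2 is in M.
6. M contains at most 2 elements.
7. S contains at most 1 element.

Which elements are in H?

H = {3, 4}

From (1): 2 ∉ S.
From (5): 2 ∈ M.
Suppose 3 ∉ H: no assignment then satisfies all the clues, so 3 ∈ H.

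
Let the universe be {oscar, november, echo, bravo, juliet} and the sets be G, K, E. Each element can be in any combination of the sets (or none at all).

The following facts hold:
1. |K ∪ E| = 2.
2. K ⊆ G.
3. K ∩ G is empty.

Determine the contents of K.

K = {}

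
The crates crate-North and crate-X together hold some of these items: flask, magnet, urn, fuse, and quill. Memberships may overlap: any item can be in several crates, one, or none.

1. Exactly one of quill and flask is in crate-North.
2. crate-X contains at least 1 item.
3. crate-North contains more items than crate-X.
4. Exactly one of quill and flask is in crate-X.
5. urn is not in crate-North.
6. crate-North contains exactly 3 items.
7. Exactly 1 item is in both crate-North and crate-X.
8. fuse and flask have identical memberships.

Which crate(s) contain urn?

From (5): urn ∉ crate-North.
Suppose urn ∈ crate-X: no assignment then satisfies all the clues, so urn ∉ crate-X.

urn: none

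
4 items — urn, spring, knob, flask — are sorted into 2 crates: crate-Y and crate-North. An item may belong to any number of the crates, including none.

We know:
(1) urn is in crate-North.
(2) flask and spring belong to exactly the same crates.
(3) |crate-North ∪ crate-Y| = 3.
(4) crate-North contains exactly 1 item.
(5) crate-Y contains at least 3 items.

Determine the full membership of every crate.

crate-Y = {flask, spring, urn}; crate-North = {urn}

From (1): urn ∈ crate-North.
(4): crate-North already has 1, so the rest are out.
Suppose urn ∉ crate-Y: no assignment then satisfies all the clues, so urn ∈ crate-Y.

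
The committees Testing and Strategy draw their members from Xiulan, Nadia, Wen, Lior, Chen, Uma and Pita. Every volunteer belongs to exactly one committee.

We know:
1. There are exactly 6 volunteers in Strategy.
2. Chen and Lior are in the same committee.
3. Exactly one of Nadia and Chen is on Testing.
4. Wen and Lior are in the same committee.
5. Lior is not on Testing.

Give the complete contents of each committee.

From (5): Lior ∉ Testing.
(2): Chen matches Lior: Chen ∉ Testing.
(3) (exactly one): Nadia ∈ Testing.
(4): Wen matches Lior: Wen ∉ Testing.
Only one committee left: Wen ∈ Strategy.
Only one committee left: Lior ∈ Strategy.
Only one committee left: Chen ∈ Strategy.
(1): only 6 candidates remain for Strategy, so all are in.

Testing = {Nadia}; Strategy = {Chen, Lior, Pita, Uma, Wen, Xiulan}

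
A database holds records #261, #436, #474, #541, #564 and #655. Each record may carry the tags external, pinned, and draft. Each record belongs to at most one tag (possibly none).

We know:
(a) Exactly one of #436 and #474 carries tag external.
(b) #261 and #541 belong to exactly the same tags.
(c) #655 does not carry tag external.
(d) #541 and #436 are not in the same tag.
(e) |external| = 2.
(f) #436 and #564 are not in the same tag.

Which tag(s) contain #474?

#474: external

From (c): #655 ∉ external.
Suppose #474 ∉ external: no assignment then satisfies all the clues, so #474 ∈ external.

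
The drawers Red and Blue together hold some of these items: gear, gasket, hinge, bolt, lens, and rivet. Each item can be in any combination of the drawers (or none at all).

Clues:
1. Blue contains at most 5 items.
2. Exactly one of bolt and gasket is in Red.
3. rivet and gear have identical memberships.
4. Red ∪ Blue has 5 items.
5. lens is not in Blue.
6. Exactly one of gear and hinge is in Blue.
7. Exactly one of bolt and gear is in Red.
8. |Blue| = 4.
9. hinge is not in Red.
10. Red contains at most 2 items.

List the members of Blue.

From (5): lens ∉ Blue.
From (9): hinge ∉ Red.
Suppose gear ∉ Blue: no assignment then satisfies all the clues, so gear ∈ Blue.

Blue = {bolt, gasket, gear, rivet}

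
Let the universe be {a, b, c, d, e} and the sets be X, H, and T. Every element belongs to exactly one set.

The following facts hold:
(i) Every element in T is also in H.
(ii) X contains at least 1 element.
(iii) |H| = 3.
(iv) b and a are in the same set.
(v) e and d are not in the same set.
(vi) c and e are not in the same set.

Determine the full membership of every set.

X = {c, d}; H = {a, b, e}; T = {}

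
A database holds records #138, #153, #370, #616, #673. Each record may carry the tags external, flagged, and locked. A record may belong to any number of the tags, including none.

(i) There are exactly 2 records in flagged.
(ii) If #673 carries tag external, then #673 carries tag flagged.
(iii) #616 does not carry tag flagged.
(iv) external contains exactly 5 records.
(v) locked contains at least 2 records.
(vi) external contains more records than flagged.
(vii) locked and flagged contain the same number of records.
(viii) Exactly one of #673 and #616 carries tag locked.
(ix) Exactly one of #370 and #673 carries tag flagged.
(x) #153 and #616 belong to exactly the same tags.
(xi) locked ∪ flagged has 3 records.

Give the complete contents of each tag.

external = {#138, #153, #370, #616, #673}; flagged = {#138, #673}; locked = {#370, #673}

From (iii): #616 ∉ flagged.
(iv): only 5 candidates remain for external, so all are in.
(x): #153 matches #616: #153 ∉ flagged.
(ii): #673 ∈ flagged.
(ix) (exactly one): #370 ∉ flagged.
(i): only 2 candidates remain for flagged, so all are in.
Suppose #138 ∈ locked: no assignment then satisfies all the clues, so #138 ∉ locked.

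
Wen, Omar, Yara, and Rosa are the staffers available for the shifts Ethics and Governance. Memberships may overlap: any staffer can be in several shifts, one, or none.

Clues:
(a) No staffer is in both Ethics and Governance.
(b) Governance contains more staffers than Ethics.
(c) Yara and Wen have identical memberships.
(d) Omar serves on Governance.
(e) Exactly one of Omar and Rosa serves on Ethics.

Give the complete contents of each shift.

Ethics = {Rosa}; Governance = {Omar, Wen, Yara}

From (d): Omar ∈ Governance.
(a) (disjoint): Omar ∉ Ethics.
(e) (exactly one): Rosa ∈ Ethics.
(a) (disjoint): Rosa ∉ Governance.
Suppose Wen ∈ Ethics: no assignment then satisfies all the clues, so Wen ∉ Ethics.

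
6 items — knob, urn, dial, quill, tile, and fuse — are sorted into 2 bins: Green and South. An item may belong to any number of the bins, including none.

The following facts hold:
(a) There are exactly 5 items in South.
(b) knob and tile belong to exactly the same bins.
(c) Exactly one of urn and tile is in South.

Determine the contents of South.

South = {dial, fuse, knob, quill, tile}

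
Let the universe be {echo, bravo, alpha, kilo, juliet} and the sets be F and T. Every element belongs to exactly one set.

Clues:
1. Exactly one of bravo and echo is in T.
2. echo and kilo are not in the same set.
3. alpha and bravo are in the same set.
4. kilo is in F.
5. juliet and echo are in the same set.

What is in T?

From (4): kilo ∈ F.
(2): echo ∉ F.
(5): juliet matches echo: juliet ∉ F.
Only one set left: echo ∈ T.
Only one set left: juliet ∈ T.
(1) (exactly one): bravo ∉ T.
(3): alpha matches bravo: alpha ∉ T.
Only one set left: bravo ∈ F.
Only one set left: alpha ∈ F.

T = {echo, juliet}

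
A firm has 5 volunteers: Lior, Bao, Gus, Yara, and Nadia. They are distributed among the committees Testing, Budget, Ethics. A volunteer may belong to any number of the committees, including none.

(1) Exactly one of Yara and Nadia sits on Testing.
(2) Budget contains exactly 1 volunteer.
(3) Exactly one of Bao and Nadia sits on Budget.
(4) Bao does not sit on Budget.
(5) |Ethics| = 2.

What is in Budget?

From (4): Bao ∉ Budget.
(3) (exactly one): Nadia ∈ Budget.
(2): Budget already has 1, so the rest are out.

Budget = {Nadia}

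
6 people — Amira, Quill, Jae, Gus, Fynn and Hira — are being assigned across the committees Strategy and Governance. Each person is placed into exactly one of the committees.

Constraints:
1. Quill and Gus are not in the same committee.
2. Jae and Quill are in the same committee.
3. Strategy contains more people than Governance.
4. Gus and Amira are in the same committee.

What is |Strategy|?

4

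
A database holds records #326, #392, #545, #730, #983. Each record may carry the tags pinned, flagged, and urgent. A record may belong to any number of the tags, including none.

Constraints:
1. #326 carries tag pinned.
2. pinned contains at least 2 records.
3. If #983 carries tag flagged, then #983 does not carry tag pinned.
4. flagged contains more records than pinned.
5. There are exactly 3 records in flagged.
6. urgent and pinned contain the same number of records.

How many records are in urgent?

2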